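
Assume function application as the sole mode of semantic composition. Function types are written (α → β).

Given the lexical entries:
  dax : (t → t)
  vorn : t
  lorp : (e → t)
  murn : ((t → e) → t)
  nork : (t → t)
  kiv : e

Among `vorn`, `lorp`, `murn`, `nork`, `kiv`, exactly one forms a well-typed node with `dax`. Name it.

vorn — combines: dax : (t → t) takes vorn : t as argument, giving t.
lorp : (e → t) — neither side's domain matches the other.
murn : ((t → e) → t) — neither side's domain matches the other.
nork : (t → t) — neither side's domain matches the other.
kiv : e — neither side's domain matches the other.

vorn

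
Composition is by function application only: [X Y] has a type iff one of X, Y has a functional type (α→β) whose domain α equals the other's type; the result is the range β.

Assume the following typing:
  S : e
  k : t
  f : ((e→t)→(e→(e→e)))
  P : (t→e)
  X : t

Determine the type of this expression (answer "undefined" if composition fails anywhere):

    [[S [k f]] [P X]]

[k f]: t and ((e→t)→(e→(e→e))) cannot combine by function application — type clash.

undefined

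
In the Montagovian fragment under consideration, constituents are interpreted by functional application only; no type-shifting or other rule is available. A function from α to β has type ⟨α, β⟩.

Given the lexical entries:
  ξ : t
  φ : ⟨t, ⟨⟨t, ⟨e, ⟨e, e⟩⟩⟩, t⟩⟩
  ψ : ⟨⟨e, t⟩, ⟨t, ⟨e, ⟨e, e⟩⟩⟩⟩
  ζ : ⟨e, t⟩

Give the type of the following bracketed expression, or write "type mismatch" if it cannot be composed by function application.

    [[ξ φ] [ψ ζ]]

t

[ξ φ]: ⟨t, ⟨⟨t, ⟨e, ⟨e, e⟩⟩⟩, t⟩⟩ applied to t yields ⟨⟨t, ⟨e, ⟨e, e⟩⟩⟩, t⟩.
[ψ ζ]: ⟨⟨e, t⟩, ⟨t, ⟨e, ⟨e, e⟩⟩⟩⟩ applied to ⟨e, t⟩ yields ⟨t, ⟨e, ⟨e, e⟩⟩⟩.
[[ξ φ] [ψ ζ]]: ⟨⟨t, ⟨e, ⟨e, e⟩⟩⟩, t⟩ applied to ⟨t, ⟨e, ⟨e, e⟩⟩⟩ yields t.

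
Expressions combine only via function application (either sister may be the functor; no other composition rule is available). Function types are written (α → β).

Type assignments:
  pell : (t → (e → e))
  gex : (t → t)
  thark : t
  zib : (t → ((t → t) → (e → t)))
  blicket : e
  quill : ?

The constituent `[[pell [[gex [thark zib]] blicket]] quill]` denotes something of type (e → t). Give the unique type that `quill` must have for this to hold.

[[pell [[gex [thark zib]] blicket]] quill] must have type (e → t). The sister [pell [[gex [thark zib]] blicket]] has type (e → e); that is not a function onto (e → t), so quill must be the functor, of type ((e → e) → (e → t)).

((e → e) → (e → t))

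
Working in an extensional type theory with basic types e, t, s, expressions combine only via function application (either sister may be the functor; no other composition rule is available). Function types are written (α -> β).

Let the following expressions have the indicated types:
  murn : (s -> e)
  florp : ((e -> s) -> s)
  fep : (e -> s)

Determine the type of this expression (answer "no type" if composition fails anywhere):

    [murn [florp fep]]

[florp fep] — florp of type ((e -> s) -> s) combines with fep of type (e -> s): type s.
[murn [florp fep]] — murn of type (s -> e) combines with [florp fep] of type s: type e.

e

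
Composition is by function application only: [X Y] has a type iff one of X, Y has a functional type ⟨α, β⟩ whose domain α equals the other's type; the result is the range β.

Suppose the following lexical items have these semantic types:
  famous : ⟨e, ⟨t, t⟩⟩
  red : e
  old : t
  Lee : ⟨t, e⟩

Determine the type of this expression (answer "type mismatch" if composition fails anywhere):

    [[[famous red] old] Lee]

[famous red] — famous of type ⟨e, ⟨t, t⟩⟩ combines with red of type e: type ⟨t, t⟩.
[[famous red] old] — [famous red] of type ⟨t, t⟩ combines with old of type t: type t.
[[[famous red] old] Lee] — Lee of type ⟨t, e⟩ combines with [[famous red] old] of type t: type e.

e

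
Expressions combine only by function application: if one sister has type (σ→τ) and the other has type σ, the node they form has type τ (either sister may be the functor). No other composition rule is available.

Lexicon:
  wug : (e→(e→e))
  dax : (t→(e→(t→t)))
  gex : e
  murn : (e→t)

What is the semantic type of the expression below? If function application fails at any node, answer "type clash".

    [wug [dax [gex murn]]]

[gex murn]: (e→t) applied to e yields t.
[dax [gex murn]]: (t→(e→(t→t))) applied to t yields (e→(t→t)).
At [wug [dax [gex murn]]]: neither (e→(e→e)) nor (e→(t→t)) can take the other as argument; the node is ill-typed.

type clash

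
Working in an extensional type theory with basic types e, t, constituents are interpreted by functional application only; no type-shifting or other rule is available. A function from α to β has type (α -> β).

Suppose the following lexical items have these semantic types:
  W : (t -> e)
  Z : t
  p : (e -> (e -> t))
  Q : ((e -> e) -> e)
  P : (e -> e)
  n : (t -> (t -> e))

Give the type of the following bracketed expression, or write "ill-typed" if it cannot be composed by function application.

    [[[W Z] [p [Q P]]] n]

(t -> e)

[W Z]: functor W : (t -> e), argument Z : t; result e.
[Q P]: functor Q : ((e -> e) -> e), argument P : (e -> e); result e.
[p [Q P]]: functor p : (e -> (e -> t)), argument [Q P] : e; result (e -> t).
[[W Z] [p [Q P]]]: functor [p [Q P]] : (e -> t), argument [W Z] : e; result t.
[[[W Z] [p [Q P]]] n]: functor n : (t -> (t -> e)), argument [[W Z] [p [Q P]]] : t; result (t -> e).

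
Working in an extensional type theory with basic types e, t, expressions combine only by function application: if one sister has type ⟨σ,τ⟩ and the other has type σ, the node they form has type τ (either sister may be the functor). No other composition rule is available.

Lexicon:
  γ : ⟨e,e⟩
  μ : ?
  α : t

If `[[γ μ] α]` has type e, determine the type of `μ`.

⟨⟨e,e⟩,⟨t,e⟩⟩

At [[γ μ] α] (required: e): α is t, which is not a function with range e; hence [γ μ] is the functor — type ⟨t,e⟩.
At [γ μ] (required: ⟨t,e⟩): γ is ⟨e,e⟩, which is not a function with range ⟨t,e⟩; hence μ is the functor — type ⟨⟨e,e⟩,⟨t,e⟩⟩.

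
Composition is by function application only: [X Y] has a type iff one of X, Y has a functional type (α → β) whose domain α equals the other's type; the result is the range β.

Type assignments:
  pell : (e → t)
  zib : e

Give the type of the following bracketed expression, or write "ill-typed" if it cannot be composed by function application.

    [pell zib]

t

At [pell zib], pell : (e → t) takes zib : e, giving t.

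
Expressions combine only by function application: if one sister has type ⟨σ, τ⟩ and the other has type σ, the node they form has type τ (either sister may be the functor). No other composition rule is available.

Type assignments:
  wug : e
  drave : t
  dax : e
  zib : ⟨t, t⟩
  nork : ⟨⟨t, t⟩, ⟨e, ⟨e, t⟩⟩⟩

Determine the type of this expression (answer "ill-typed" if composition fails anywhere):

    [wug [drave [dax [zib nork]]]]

ill-typed

[zib nork]: functor nork : ⟨⟨t, t⟩, ⟨e, ⟨e, t⟩⟩⟩, argument zib : ⟨t, t⟩; result ⟨e, ⟨e, t⟩⟩.
[dax [zib nork]]: functor [zib nork] : ⟨e, ⟨e, t⟩⟩, argument dax : e; result ⟨e, t⟩.
[drave [dax [zib nork]]]: t and ⟨e, t⟩ cannot combine by function application — type clash.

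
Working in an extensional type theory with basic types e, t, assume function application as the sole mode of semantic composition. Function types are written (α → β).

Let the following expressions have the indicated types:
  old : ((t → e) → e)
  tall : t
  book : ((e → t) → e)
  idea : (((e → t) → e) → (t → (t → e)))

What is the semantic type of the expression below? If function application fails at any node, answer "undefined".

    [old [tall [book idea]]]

[book idea]: idea is (((e → t) → e) → (t → (t → e))), book is ((e → t) → e); result (t → (t → e)).
[tall [book idea]]: [book idea] is (t → (t → e)), tall is t; result (t → e).
[old [tall [book idea]]]: old is ((t → e) → e), [tall [book idea]] is (t → e); result e.

e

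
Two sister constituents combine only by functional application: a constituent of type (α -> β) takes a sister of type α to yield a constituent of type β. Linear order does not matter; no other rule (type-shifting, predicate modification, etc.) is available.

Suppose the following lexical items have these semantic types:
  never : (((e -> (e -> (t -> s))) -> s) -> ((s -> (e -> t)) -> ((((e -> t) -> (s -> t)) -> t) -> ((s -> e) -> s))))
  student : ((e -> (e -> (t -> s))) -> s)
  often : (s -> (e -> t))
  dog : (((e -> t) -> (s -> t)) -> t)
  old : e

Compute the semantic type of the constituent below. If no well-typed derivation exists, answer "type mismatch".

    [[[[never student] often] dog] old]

type mismatch

[never student] — never of type (((e -> (e -> (t -> s))) -> s) -> ((s -> (e -> t)) -> ((((e -> t) -> (s -> t)) -> t) -> ((s -> e) -> s)))) combines with student of type ((e -> (e -> (t -> s))) -> s): type ((s -> (e -> t)) -> ((((e -> t) -> (s -> t)) -> t) -> ((s -> e) -> s))).
[[never student] often] — [never student] of type ((s -> (e -> t)) -> ((((e -> t) -> (s -> t)) -> t) -> ((s -> e) -> s))) combines with often of type (s -> (e -> t)): type ((((e -> t) -> (s -> t)) -> t) -> ((s -> e) -> s)).
[[[never student] often] dog] — [[never student] often] of type ((((e -> t) -> (s -> t)) -> t) -> ((s -> e) -> s)) combines with dog of type (((e -> t) -> (s -> t)) -> t): type ((s -> e) -> s).
[[[[never student] often] dog] old]: ((s -> e) -> s) with e — neither is a function whose domain matches the other; composition fails here.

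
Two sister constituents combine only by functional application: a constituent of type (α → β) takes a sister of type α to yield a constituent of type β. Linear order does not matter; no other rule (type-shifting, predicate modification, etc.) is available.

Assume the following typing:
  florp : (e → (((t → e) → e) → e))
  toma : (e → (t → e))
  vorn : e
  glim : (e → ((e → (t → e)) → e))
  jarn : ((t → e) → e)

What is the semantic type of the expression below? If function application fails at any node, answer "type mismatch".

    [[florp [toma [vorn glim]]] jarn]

e

[vorn glim]: (e → ((e → (t → e)) → e)) applied to e yields ((e → (t → e)) → e).
[toma [vorn glim]]: ((e → (t → e)) → e) applied to (e → (t → e)) yields e.
[florp [toma [vorn glim]]]: (e → (((t → e) → e) → e)) applied to e yields (((t → e) → e) → e).
[[florp [toma [vorn glim]]] jarn]: (((t → e) → e) → e) applied to ((t → e) → e) yields e.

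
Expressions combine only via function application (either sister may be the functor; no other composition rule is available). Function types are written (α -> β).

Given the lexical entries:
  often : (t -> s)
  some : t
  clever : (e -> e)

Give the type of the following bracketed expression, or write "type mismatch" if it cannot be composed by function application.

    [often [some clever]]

[some clever]: t with (e -> e) — neither is a function whose domain matches the other; composition fails here.

type mismatch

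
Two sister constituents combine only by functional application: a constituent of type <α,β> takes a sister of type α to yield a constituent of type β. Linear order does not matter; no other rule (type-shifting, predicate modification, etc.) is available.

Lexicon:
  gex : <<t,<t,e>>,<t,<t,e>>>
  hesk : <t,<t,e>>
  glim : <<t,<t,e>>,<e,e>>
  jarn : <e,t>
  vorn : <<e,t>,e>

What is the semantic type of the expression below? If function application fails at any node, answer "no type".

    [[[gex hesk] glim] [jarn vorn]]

e

[gex hesk]: gex is <<t,<t,e>>,<t,<t,e>>>, hesk is <t,<t,e>>; result <t,<t,e>>.
[[gex hesk] glim]: glim is <<t,<t,e>>,<e,e>>, [gex hesk] is <t,<t,e>>; result <e,e>.
[jarn vorn]: vorn is <<e,t>,e>, jarn is <e,t>; result e.
[[[gex hesk] glim] [jarn vorn]]: [[gex hesk] glim] is <e,e>, [jarn vorn] is e; result e.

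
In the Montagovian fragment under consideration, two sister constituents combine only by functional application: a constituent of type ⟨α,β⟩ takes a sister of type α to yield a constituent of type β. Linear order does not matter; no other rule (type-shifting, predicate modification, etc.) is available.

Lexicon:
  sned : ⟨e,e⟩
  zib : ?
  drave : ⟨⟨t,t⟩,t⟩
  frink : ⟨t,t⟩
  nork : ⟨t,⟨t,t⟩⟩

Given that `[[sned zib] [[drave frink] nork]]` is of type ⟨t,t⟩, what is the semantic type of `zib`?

For [[sned zib] [[drave frink] nork]] to have type ⟨t,t⟩ with [[drave frink] nork] of type ⟨t,t⟩, [sned zib] must be the function: [sned zib] : ⟨⟨t,t⟩,⟨t,t⟩⟩.
For [sned zib] to have type ⟨⟨t,t⟩,⟨t,t⟩⟩ with sned of type ⟨e,e⟩, zib must be the function: zib : ⟨⟨e,e⟩,⟨⟨t,t⟩,⟨t,t⟩⟩⟩.

⟨⟨e,e⟩,⟨⟨t,t⟩,⟨t,t⟩⟩⟩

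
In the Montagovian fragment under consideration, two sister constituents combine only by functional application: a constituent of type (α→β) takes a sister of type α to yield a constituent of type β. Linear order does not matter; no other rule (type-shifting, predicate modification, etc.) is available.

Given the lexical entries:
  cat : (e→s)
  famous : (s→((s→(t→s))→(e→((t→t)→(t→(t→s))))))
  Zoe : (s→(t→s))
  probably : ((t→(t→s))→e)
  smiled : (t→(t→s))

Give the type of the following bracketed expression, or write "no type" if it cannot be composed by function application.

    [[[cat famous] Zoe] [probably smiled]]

At [cat famous]: neither (e→s) nor (s→((s→(t→s))→(e→((t→t)→(t→(t→s)))))) can take the other as argument; the node is ill-typed.

no type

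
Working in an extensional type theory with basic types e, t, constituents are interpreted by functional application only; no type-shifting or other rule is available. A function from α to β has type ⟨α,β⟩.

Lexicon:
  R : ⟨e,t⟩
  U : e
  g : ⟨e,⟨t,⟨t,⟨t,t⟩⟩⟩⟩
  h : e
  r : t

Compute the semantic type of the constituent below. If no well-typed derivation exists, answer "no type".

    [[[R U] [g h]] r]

[R U]: R is ⟨e,t⟩, U is e; result t.
[g h]: g is ⟨e,⟨t,⟨t,⟨t,t⟩⟩⟩⟩, h is e; result ⟨t,⟨t,⟨t,t⟩⟩⟩.
[[R U] [g h]]: [g h] is ⟨t,⟨t,⟨t,t⟩⟩⟩, [R U] is t; result ⟨t,⟨t,t⟩⟩.
[[[R U] [g h]] r]: [[R U] [g h]] is ⟨t,⟨t,t⟩⟩, r is t; result ⟨t,t⟩.

⟨t,t⟩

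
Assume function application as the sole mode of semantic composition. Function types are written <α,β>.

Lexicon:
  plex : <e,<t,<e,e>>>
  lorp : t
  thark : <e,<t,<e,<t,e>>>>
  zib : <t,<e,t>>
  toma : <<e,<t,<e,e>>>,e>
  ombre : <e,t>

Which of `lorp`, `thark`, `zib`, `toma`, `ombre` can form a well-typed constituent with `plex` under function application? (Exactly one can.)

lorp : t — no; plex wants e, and lorp wants nothing (atomic).
thark : <e,<t,<e,<t,e>>>> — no; plex wants e, and thark wants e.
zib : <t,<e,t>> — no; plex wants e, and zib wants t.
toma — combines: toma : <<e,<t,<e,e>>>,e> takes plex : <e,<t,<e,e>>> as argument, giving e.
ombre : <e,t> — no; plex wants e, and ombre wants e.

toma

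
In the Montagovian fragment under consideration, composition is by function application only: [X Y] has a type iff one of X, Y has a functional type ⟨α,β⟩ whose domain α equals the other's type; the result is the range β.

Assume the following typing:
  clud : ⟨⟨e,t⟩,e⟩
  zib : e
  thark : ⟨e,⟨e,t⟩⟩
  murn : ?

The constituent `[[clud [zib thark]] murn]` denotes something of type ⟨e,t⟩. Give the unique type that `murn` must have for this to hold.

⟨e,⟨e,t⟩⟩

[[clud [zib thark]] murn] is required to be ⟨e,t⟩. [clud [zib thark]] : e cannot yield ⟨e,t⟩ as functor, so murn : ⟨e,⟨e,t⟩⟩.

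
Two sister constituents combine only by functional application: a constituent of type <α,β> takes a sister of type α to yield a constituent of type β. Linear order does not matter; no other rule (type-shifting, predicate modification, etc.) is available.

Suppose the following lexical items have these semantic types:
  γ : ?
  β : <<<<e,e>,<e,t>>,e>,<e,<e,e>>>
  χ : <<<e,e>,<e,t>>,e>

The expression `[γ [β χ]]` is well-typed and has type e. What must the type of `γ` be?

<<e,<e,e>>,e>

[γ [β χ]] is required to be e. [β χ] : <e,<e,e>> cannot yield e as functor, so γ : <<e,<e,e>>,e>.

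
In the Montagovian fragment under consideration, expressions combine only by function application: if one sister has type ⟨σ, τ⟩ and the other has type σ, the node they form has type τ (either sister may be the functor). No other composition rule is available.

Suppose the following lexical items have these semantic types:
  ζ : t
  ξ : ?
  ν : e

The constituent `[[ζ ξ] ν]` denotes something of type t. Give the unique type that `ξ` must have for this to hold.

⟨t, ⟨e, t⟩⟩

[[ζ ξ] ν] is required to be t. ν : e cannot yield t as functor, so [ζ ξ] : ⟨e, t⟩.
[ζ ξ] is required to be ⟨e, t⟩. ζ : t cannot yield ⟨e, t⟩ as functor, so ξ : ⟨t, ⟨e, t⟩⟩.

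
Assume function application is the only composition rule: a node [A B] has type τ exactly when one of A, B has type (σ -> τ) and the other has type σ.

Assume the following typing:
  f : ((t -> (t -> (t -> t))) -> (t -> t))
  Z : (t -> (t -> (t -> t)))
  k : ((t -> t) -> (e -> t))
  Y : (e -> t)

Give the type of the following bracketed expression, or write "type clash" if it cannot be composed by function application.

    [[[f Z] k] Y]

[f Z] — f of type ((t -> (t -> (t -> t))) -> (t -> t)) combines with Z of type (t -> (t -> (t -> t))): type (t -> t).
[[f Z] k] — k of type ((t -> t) -> (e -> t)) combines with [f Z] of type (t -> t): type (e -> t).
At [[[f Z] k] Y]: neither (e -> t) nor (e -> t) can take the other as argument; the node is ill-typed.

type clash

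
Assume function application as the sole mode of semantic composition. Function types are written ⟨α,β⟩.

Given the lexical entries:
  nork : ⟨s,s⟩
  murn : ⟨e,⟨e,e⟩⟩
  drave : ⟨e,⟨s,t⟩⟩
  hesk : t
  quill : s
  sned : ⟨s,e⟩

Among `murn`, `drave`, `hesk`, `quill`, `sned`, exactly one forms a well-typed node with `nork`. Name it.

quill

murn : ⟨e,⟨e,e⟩⟩ — neither side's domain matches the other.
drave : ⟨e,⟨s,t⟩⟩ — neither side's domain matches the other.
hesk : t — neither side's domain matches the other.
quill — combines: nork : ⟨s,s⟩ takes quill : s as argument, giving s.
sned : ⟨s,e⟩ — neither side's domain matches the other.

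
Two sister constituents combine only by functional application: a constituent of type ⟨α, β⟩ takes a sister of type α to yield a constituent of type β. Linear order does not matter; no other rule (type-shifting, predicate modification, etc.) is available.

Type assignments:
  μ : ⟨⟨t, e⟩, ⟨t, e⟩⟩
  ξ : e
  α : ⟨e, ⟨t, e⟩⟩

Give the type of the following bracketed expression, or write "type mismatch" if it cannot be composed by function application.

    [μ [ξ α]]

⟨t, e⟩

At [ξ α], α : ⟨e, ⟨t, e⟩⟩ takes ξ : e, giving ⟨t, e⟩.
At [μ [ξ α]], μ : ⟨⟨t, e⟩, ⟨t, e⟩⟩ takes [ξ α] : ⟨t, e⟩, giving ⟨t, e⟩.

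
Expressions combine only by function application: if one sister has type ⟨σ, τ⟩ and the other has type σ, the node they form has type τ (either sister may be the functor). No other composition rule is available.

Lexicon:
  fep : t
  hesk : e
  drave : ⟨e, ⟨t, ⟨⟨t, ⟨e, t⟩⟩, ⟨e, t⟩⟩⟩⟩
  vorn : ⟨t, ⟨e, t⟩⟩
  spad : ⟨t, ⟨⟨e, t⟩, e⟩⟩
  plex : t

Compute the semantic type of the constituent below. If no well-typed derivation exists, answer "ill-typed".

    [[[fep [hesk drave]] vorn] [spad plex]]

[hesk drave]: ⟨e, ⟨t, ⟨⟨t, ⟨e, t⟩⟩, ⟨e, t⟩⟩⟩⟩ applied to e yields ⟨t, ⟨⟨t, ⟨e, t⟩⟩, ⟨e, t⟩⟩⟩.
[fep [hesk drave]]: ⟨t, ⟨⟨t, ⟨e, t⟩⟩, ⟨e, t⟩⟩⟩ applied to t yields ⟨⟨t, ⟨e, t⟩⟩, ⟨e, t⟩⟩.
[[fep [hesk drave]] vorn]: ⟨⟨t, ⟨e, t⟩⟩, ⟨e, t⟩⟩ applied to ⟨t, ⟨e, t⟩⟩ yields ⟨e, t⟩.
[spad plex]: ⟨t, ⟨⟨e, t⟩, e⟩⟩ applied to t yields ⟨⟨e, t⟩, e⟩.
[[[fep [hesk drave]] vorn] [spad plex]]: ⟨⟨e, t⟩, e⟩ applied to ⟨e, t⟩ yields e.

e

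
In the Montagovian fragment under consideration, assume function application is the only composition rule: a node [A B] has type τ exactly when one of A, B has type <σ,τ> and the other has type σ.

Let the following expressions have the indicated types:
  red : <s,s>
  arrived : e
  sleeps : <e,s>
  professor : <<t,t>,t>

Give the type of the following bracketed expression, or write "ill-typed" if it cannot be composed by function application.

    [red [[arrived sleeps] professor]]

ill-typed

[arrived sleeps]: <e,s> applied to e yields s.
[[arrived sleeps] professor]: s with <<t,t>,t> — neither is a function whose domain matches the other; composition fails here.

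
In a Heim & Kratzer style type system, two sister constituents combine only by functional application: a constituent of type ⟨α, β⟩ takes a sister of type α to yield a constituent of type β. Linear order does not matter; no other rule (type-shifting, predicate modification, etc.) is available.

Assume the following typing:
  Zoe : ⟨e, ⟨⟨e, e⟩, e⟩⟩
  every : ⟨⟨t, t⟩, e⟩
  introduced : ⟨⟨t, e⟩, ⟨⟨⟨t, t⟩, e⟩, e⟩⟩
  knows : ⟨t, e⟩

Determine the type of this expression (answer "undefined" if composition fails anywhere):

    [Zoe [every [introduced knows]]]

⟨⟨e, e⟩, e⟩

[introduced knows]: ⟨⟨t, e⟩, ⟨⟨⟨t, t⟩, e⟩, e⟩⟩ applied to ⟨t, e⟩ yields ⟨⟨⟨t, t⟩, e⟩, e⟩.
[every [introduced knows]]: ⟨⟨⟨t, t⟩, e⟩, e⟩ applied to ⟨⟨t, t⟩, e⟩ yields e.
[Zoe [every [introduced knows]]]: ⟨e, ⟨⟨e, e⟩, e⟩⟩ applied to e yields ⟨⟨e, e⟩, e⟩.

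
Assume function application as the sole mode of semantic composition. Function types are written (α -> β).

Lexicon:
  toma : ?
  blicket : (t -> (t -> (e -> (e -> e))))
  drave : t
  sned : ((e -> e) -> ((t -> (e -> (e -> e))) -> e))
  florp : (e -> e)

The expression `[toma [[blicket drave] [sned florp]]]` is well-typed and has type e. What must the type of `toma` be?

At [toma [[blicket drave] [sned florp]]] (required: e): [[blicket drave] [sned florp]] is e, which is not a function with range e; hence toma is the functor — type (e -> e).

(e -> e)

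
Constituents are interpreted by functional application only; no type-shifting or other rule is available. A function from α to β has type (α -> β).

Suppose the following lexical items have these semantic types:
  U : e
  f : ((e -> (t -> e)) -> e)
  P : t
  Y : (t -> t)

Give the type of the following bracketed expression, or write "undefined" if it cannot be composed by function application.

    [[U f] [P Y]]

undefined

[U f]: e with ((e -> (t -> e)) -> e) — neither is a function whose domain matches the other; composition fails here.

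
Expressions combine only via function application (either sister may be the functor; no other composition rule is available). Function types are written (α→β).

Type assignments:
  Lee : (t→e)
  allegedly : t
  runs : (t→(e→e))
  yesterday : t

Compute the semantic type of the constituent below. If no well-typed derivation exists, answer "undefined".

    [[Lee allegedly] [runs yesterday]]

e

[Lee allegedly]: Lee is (t→e), allegedly is t; result e.
[runs yesterday]: runs is (t→(e→e)), yesterday is t; result (e→e).
[[Lee allegedly] [runs yesterday]]: [runs yesterday] is (e→e), [Lee allegedly] is e; result e.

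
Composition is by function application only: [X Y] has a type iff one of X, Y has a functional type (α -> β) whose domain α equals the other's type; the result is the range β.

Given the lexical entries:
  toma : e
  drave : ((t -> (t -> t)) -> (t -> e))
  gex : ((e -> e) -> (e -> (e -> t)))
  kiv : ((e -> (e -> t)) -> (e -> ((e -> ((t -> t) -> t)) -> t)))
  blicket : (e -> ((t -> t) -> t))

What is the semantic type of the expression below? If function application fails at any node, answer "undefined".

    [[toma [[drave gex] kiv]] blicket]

undefined

[drave gex]: ((t -> (t -> t)) -> (t -> e)) and ((e -> e) -> (e -> (e -> t))) cannot combine by function application — type clash.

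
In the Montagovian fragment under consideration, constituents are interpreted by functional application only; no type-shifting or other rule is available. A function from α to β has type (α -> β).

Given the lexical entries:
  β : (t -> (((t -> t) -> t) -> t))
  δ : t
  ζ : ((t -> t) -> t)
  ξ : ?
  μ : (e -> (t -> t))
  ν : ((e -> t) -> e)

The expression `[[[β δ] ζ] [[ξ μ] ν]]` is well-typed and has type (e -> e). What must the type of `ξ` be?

For [[[β δ] ζ] [[ξ μ] ν]] to have type (e -> e) with [[β δ] ζ] of type t, [[ξ μ] ν] must be the function: [[ξ μ] ν] : (t -> (e -> e)).
For [[ξ μ] ν] to have type (t -> (e -> e)) with ν of type ((e -> t) -> e), [ξ μ] must be the function: [ξ μ] : (((e -> t) -> e) -> (t -> (e -> e))).
For [ξ μ] to have type (((e -> t) -> e) -> (t -> (e -> e))) with μ of type (e -> (t -> t)), ξ must be the function: ξ : ((e -> (t -> t)) -> (((e -> t) -> e) -> (t -> (e -> e)))).

((e -> (t -> t)) -> (((e -> t) -> e) -> (t -> (e -> e))))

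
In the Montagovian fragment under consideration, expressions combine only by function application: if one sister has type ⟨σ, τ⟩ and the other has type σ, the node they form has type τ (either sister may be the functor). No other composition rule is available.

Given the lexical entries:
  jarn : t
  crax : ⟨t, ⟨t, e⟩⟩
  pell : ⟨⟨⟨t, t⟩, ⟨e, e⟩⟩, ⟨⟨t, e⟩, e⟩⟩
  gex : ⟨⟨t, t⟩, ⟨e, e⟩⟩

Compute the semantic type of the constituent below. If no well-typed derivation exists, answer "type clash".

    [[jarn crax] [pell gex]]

e

[jarn crax]: functor crax : ⟨t, ⟨t, e⟩⟩, argument jarn : t; result ⟨t, e⟩.
[pell gex]: functor pell : ⟨⟨⟨t, t⟩, ⟨e, e⟩⟩, ⟨⟨t, e⟩, e⟩⟩, argument gex : ⟨⟨t, t⟩, ⟨e, e⟩⟩; result ⟨⟨t, e⟩, e⟩.
[[jarn crax] [pell gex]]: functor [pell gex] : ⟨⟨t, e⟩, e⟩, argument [jarn crax] : ⟨t, e⟩; result e.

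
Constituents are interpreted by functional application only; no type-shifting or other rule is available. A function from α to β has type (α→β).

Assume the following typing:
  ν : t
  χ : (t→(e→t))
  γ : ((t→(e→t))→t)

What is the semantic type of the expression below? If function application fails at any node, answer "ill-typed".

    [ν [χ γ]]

ill-typed

[χ γ]: functor γ : ((t→(e→t))→t), argument χ : (t→(e→t)); result t.
[ν [χ γ]]: t and t cannot combine by function application — type clash.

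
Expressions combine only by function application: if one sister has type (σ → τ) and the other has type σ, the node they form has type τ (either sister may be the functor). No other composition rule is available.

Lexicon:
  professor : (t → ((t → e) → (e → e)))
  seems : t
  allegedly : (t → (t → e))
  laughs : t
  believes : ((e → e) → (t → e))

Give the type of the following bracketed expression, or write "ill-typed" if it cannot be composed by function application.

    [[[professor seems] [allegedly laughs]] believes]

(t → e)

[professor seems]: (t → ((t → e) → (e → e))) applied to t yields ((t → e) → (e → e)).
[allegedly laughs]: (t → (t → e)) applied to t yields (t → e).
[[professor seems] [allegedly laughs]]: ((t → e) → (e → e)) applied to (t → e) yields (e → e).
[[[professor seems] [allegedly laughs]] believes]: ((e → e) → (t → e)) applied to (e → e) yields (t → e).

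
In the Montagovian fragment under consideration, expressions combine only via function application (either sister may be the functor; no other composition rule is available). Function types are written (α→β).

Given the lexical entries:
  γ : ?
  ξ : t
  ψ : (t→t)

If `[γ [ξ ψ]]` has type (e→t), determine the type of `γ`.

For [γ [ξ ψ]] to have type (e→t) with [ξ ψ] of type t, γ must be the function: γ : (t→(e→t)).

(t→(e→t))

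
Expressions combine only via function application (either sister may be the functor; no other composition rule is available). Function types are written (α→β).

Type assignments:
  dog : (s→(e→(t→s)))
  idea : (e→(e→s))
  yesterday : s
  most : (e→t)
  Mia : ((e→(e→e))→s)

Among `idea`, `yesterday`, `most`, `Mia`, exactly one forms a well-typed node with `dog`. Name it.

idea : (e→(e→s)) — does not combine with dog.
yesterday — combines: dog : (s→(e→(t→s))) takes yesterday : s as argument, giving (e→(t→s)).
most : (e→t) — does not combine with dog.
Mia : ((e→(e→e))→s) — does not combine with dog.

yesterday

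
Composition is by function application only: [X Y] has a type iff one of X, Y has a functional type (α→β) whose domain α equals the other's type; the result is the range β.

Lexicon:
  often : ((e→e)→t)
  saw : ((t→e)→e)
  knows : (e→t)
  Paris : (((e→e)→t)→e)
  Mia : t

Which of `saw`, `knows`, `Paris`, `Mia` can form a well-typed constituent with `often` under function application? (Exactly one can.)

Paris

saw : ((t→e)→e) — does not combine with often.
knows : (e→t) — does not combine with often.
Paris — combines: Paris : (((e→e)→t)→e) takes often : ((e→e)→t) as argument, giving e.
Mia : t — does not combine with often.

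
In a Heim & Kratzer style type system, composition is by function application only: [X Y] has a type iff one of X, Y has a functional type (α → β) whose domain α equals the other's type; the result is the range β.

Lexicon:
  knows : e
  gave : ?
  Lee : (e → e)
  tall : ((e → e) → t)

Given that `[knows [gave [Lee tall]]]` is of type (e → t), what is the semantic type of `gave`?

For [knows [gave [Lee tall]]] to have type (e → t) with knows of type e, [gave [Lee tall]] must be the function: [gave [Lee tall]] : (e → (e → t)).
For [gave [Lee tall]] to have type (e → (e → t)) with [Lee tall] of type t, gave must be the function: gave : (t → (e → (e → t))).

(t → (e → (e → t)))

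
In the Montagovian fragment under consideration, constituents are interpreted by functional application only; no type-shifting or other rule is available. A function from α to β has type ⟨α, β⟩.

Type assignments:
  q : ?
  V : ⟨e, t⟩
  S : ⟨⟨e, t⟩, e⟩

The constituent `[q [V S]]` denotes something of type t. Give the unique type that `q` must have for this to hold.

⟨e, t⟩

[q [V S]] must have type t. The sister [V S] has type e; that is not a function onto t, so q must be the functor, of type ⟨e, t⟩.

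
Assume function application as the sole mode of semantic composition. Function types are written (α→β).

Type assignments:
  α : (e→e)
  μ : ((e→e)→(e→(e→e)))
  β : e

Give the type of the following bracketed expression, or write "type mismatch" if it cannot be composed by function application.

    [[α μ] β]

[α μ] — μ of type ((e→e)→(e→(e→e))) combines with α of type (e→e): type (e→(e→e)).
[[α μ] β] — [α μ] of type (e→(e→e)) combines with β of type e: type (e→e).

(e→e)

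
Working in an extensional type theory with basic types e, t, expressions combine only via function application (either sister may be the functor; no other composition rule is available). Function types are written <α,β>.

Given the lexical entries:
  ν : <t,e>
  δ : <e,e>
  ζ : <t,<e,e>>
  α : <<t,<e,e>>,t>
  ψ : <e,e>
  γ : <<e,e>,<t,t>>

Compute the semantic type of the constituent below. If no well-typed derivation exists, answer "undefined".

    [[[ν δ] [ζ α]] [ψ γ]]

undefined

[ν δ]: <t,e> and <e,e> cannot combine by function application — type clash.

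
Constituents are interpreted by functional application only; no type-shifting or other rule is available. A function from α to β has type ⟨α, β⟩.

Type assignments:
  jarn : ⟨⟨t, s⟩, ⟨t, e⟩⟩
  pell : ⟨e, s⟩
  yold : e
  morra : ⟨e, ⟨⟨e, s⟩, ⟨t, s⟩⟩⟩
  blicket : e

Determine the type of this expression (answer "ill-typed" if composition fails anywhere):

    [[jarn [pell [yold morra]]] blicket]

[yold morra]: functor morra : ⟨e, ⟨⟨e, s⟩, ⟨t, s⟩⟩⟩, argument yold : e; result ⟨⟨e, s⟩, ⟨t, s⟩⟩.
[pell [yold morra]]: functor [yold morra] : ⟨⟨e, s⟩, ⟨t, s⟩⟩, argument pell : ⟨e, s⟩; result ⟨t, s⟩.
[jarn [pell [yold morra]]]: functor jarn : ⟨⟨t, s⟩, ⟨t, e⟩⟩, argument [pell [yold morra]] : ⟨t, s⟩; result ⟨t, e⟩.
[[jarn [pell [yold morra]]] blicket]: ⟨t, e⟩ with e — neither is a function whose domain matches the other; composition fails here.

ill-typed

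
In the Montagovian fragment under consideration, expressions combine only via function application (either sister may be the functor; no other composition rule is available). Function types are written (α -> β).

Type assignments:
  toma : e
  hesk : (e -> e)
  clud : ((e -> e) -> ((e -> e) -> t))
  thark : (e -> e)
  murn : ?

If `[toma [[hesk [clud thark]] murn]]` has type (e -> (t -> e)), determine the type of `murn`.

At [toma [[hesk [clud thark]] murn]] (required: (e -> (t -> e))): toma is e, which is not a function with range (e -> (t -> e)); hence [[hesk [clud thark]] murn] is the functor — type (e -> (e -> (t -> e))).
At [[hesk [clud thark]] murn] (required: (e -> (e -> (t -> e)))): [hesk [clud thark]] is t, which is not a function with range (e -> (e -> (t -> e))); hence murn is the functor — type (t -> (e -> (e -> (t -> e)))).

(t -> (e -> (e -> (t -> e))))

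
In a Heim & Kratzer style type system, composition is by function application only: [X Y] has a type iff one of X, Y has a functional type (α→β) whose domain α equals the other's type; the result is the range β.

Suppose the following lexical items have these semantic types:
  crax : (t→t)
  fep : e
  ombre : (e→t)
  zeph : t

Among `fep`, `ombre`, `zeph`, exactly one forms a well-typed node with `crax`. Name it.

zeph

fep : e — no; crax wants t, and fep wants nothing (atomic).
ombre : (e→t) — no; crax wants t, and ombre wants e.
zeph — combines: crax : (t→t) takes zeph : t as argument, giving t.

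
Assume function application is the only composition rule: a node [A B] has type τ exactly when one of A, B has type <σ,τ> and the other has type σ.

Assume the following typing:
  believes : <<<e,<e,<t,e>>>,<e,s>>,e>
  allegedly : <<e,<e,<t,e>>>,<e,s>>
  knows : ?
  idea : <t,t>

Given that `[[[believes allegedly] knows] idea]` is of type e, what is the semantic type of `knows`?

<e,<<t,t>,e>>

[[[believes allegedly] knows] idea] must have type e. The sister idea has type <t,t>; that is not a function onto e, so [[believes allegedly] knows] must be the functor, of type <<t,t>,e>.
[[believes allegedly] knows] must have type <<t,t>,e>. The sister [believes allegedly] has type e; that is not a function onto <<t,t>,e>, so knows must be the functor, of type <e,<<t,t>,e>>.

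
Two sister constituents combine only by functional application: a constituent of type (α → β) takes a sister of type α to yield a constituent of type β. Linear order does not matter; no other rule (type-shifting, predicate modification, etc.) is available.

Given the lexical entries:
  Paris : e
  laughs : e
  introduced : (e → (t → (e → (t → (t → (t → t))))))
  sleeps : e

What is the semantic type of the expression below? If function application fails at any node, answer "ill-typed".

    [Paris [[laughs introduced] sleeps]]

[laughs introduced] — introduced of type (e → (t → (e → (t → (t → (t → t)))))) combines with laughs of type e: type (t → (e → (t → (t → (t → t))))).
[[laughs introduced] sleeps]: (t → (e → (t → (t → (t → t))))) and e cannot combine by function application — type clash.

ill-typed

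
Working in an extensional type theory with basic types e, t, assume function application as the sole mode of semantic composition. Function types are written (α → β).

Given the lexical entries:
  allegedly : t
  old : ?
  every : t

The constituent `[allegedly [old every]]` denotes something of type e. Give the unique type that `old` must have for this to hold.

(t → (t → e))

[allegedly [old every]] must have type e. The sister allegedly has type t; that is not a function onto e, so [old every] must be the functor, of type (t → e).
[old every] must have type (t → e). The sister every has type t; that is not a function onto (t → e), so old must be the functor, of type (t → (t → e)).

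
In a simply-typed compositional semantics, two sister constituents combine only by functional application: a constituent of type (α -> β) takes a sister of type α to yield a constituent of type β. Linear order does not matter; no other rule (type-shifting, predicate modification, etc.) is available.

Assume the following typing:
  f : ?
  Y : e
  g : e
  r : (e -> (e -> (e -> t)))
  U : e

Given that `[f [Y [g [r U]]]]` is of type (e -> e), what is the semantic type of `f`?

For [f [Y [g [r U]]]] to have type (e -> e) with [Y [g [r U]]] of type t, f must be the function: f : (t -> (e -> e)).

(t -> (e -> e))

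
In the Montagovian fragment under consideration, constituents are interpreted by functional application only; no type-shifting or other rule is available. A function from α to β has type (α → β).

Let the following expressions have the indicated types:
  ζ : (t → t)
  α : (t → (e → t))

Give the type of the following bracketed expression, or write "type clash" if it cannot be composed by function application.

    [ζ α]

type clash

[ζ α]: (t → t) with (t → (e → t)) — neither is a function whose domain matches the other; composition fails here.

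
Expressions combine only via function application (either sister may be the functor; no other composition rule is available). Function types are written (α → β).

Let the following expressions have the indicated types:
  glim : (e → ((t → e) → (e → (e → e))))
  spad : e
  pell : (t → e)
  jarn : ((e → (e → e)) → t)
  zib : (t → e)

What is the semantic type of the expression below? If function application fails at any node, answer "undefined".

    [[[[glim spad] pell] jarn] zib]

[glim spad] — glim of type (e → ((t → e) → (e → (e → e)))) combines with spad of type e: type ((t → e) → (e → (e → e))).
[[glim spad] pell] — [glim spad] of type ((t → e) → (e → (e → e))) combines with pell of type (t → e): type (e → (e → e)).
[[[glim spad] pell] jarn] — jarn of type ((e → (e → e)) → t) combines with [[glim spad] pell] of type (e → (e → e)): type t.
[[[[glim spad] pell] jarn] zib] — zib of type (t → e) combines with [[[glim spad] pell] jarn] of type t: type e.

e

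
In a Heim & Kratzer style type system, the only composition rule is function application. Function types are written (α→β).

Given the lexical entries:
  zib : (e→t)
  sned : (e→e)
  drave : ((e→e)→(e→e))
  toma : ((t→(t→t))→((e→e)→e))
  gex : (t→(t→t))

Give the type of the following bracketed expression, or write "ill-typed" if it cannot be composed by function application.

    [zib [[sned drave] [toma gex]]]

[sned drave]: drave is ((e→e)→(e→e)), sned is (e→e); result (e→e).
[toma gex]: toma is ((t→(t→t))→((e→e)→e)), gex is (t→(t→t)); result ((e→e)→e).
[[sned drave] [toma gex]]: [toma gex] is ((e→e)→e), [sned drave] is (e→e); result e.
[zib [[sned drave] [toma gex]]]: zib is (e→t), [[sned drave] [toma gex]] is e; result t.

t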